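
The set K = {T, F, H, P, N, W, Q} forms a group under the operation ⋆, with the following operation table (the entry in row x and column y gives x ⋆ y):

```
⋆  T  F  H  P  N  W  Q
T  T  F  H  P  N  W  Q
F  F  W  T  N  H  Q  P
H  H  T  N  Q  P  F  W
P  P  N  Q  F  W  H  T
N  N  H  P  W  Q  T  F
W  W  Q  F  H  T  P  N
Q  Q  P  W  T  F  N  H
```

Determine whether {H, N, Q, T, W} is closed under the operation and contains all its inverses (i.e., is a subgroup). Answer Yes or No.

No

Q ⋆ N = F, which is not in {H, N, Q, T, W}.
The subset is not closed under ⋆, so it is not a subgroup.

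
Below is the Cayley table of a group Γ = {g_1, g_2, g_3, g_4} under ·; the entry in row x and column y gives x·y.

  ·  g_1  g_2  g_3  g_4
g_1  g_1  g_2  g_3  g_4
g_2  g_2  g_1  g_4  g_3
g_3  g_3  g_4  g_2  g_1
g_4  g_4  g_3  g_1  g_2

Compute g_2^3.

g_2^1 = g_2
g_2^2 = g_2·g_2 = g_1
g_2^3 = g_1·g_2 = g_2

g_2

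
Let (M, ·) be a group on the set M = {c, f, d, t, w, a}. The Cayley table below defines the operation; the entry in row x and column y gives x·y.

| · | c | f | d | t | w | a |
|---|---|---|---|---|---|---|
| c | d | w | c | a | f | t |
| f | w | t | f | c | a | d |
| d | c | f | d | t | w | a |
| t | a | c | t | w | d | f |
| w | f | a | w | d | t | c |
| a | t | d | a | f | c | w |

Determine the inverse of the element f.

First locate the identity: row d matches the header, so d is the identity.
Scan row f for d: f·a = d. Hence f^(-1) = a.

a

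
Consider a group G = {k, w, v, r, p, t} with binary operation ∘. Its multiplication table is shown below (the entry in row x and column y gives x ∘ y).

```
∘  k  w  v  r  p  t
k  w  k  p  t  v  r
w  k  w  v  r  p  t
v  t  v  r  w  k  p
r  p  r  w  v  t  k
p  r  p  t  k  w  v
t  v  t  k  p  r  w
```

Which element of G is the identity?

w

The identity e satisfies e ∘ x = x for all x, so its row in the table reproduces the column headers.
Row w reads: k, w, v, r, p, t — exactly the header order. So w is the identity.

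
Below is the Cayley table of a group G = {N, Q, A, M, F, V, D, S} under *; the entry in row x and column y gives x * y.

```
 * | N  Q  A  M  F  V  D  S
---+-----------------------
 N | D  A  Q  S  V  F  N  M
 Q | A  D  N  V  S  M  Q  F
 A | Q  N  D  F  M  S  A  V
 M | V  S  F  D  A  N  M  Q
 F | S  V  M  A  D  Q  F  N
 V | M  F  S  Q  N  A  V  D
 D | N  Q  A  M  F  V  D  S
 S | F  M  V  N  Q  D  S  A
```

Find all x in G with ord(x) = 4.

{S, V}

Identity is D. Compute the order of each non-identity element by repeated multiplication:
  N: N → D  (order 2)
  Q: Q → D  (order 2)
  A: A → D  (order 2)
  M: M → D  (order 2)
  F: F → D  (order 2)
  V: V → A → S → D  (order 4)
  S: S → A → V → D  (order 4)
Elements of order 4: {S, V}.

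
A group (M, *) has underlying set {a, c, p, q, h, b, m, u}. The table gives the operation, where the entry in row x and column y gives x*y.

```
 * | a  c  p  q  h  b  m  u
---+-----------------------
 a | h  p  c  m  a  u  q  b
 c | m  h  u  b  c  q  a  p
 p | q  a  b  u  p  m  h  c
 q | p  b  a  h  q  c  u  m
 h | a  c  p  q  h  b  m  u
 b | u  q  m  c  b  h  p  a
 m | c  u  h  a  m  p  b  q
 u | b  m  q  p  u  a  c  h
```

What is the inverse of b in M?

First locate the identity: row h matches the header, so h is the identity.
Scan row b for h: b*b = h. Hence b^(-1) = b.

b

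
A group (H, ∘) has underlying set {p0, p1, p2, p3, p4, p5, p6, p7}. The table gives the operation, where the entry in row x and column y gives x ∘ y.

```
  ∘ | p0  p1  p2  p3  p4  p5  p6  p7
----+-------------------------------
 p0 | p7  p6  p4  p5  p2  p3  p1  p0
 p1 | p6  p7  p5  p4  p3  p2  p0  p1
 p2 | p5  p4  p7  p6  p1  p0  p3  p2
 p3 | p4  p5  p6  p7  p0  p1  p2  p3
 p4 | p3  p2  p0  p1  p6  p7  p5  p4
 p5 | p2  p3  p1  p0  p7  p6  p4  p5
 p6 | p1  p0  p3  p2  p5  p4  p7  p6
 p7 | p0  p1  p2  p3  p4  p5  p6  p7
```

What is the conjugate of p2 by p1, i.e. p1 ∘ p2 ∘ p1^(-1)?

p3

The identity is p7. In row p1, the entry p7 sits in column p1, so p1^(-1) = p1.
p1 ∘ p2 = p5
p5 ∘ p1 = p3
(Structurally, H here is isomorphic to the dihedral group D_4.)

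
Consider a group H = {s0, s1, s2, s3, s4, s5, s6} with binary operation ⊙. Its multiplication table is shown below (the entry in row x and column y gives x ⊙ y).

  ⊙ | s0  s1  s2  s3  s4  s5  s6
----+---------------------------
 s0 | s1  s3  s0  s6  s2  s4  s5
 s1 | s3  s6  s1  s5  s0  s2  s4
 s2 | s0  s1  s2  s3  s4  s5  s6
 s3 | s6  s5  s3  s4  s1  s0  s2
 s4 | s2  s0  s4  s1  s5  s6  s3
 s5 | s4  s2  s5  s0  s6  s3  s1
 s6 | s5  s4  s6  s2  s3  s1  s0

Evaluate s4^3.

s6

s4^1 = s4
s4^2 = s4 ⊙ s4 = s5
s4^3 = s5 ⊙ s4 = s6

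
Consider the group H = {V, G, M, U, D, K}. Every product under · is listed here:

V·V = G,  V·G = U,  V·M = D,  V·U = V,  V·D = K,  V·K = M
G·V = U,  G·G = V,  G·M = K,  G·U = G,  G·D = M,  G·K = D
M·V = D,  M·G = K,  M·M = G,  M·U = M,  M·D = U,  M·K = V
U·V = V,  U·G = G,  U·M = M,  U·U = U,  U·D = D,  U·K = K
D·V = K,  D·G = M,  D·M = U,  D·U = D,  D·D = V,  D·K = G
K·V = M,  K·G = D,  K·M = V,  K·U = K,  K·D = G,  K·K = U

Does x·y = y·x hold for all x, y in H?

Check whether the table is symmetric across its main diagonal.
Every entry (row x, col y) equals the entry (row y, col x), so H is abelian.
(In fact H ≅ the cyclic group Z_6.)

Yes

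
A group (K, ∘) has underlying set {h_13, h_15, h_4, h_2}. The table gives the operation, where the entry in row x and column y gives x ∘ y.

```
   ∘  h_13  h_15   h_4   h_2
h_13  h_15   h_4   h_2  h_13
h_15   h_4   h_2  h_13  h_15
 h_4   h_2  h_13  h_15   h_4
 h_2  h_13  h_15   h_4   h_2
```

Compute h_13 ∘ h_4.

Read row h_13, column h_4: h_13 ∘ h_4 = h_2.

h_2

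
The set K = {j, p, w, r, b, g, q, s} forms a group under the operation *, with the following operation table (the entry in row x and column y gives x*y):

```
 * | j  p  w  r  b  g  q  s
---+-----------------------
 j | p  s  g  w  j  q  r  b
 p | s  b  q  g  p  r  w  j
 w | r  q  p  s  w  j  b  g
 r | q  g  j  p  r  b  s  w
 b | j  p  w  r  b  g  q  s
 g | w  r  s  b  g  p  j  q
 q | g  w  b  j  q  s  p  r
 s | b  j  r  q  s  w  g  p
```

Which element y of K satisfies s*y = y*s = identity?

j

First locate the identity: row b matches the header, so b is the identity.
Scan row s for b: s*j = b. Hence s^(-1) = j.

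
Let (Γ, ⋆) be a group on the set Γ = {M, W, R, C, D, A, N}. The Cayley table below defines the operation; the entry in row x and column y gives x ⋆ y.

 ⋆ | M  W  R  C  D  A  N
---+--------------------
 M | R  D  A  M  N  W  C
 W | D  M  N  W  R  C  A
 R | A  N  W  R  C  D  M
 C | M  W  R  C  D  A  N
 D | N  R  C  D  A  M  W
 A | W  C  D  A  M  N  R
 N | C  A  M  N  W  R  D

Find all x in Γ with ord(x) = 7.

{A, D, M, N, R, W}

Identity is C. Compute the order of each non-identity element by repeated multiplication:
  M: M → R → A → W → D → N → C  (order 7)
  W: W → M → D → R → N → A → C  (order 7)
  R: R → W → N → M → A → D → C  (order 7)
  D: D → A → M → N → W → R → C  (order 7)
  A: A → N → R → D → M → W → C  (order 7)
  N: N → D → W → A → R → M → C  (order 7)
Elements of order 7: {A, D, M, N, R, W}.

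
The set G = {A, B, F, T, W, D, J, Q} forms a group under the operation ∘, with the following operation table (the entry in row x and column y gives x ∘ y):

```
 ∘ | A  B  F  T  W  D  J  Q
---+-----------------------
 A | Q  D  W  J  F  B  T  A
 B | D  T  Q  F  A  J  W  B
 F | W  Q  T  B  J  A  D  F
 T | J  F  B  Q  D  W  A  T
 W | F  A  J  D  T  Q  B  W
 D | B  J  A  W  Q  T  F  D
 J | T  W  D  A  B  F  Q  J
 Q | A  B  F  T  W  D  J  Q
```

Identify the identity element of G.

Q

The identity e satisfies e ∘ x = x for all x, so its row in the table reproduces the column headers.
Row Q reads: A, B, F, T, W, D, J, Q — exactly the header order. So Q is the identity.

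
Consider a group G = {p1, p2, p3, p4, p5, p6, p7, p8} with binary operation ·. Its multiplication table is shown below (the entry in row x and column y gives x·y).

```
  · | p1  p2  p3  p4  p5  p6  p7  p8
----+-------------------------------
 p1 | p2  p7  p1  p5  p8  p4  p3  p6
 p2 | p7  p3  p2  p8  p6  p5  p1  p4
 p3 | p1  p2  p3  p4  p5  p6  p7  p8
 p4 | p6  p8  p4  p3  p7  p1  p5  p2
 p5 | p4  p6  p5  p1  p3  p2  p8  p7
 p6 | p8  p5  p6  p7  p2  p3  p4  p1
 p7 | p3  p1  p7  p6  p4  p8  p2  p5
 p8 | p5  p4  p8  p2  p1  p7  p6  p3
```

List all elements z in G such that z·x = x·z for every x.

An element z is central iff its row equals its column in the table.
For p1: p1·p8 = p6 ≠ p5 = p8·p1, so p1 ∉ Z.
Checking each element this way leaves Z(G) = {p2, p3}.

{p2, p3}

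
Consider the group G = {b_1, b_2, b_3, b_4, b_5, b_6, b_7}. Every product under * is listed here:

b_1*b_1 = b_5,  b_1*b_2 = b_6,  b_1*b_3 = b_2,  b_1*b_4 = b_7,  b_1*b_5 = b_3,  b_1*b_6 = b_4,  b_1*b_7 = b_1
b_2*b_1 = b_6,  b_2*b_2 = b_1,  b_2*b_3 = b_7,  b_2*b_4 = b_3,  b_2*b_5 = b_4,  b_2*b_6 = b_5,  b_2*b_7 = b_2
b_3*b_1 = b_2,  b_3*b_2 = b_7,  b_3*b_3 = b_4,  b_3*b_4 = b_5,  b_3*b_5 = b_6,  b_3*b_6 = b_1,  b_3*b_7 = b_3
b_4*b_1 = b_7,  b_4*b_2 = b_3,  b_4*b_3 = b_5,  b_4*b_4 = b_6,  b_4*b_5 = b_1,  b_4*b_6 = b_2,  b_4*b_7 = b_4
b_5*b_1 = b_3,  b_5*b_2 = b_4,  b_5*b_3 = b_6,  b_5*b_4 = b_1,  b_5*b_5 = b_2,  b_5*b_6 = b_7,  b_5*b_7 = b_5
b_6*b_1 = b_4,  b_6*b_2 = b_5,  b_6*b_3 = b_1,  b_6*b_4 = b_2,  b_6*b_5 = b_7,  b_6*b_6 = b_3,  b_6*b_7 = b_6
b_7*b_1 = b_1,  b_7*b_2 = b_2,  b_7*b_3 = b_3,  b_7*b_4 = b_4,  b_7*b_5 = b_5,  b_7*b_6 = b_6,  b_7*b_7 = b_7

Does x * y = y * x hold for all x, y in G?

Check whether the table is symmetric across its main diagonal.
Every entry (row x, col y) equals the entry (row y, col x), so G is abelian.

Yes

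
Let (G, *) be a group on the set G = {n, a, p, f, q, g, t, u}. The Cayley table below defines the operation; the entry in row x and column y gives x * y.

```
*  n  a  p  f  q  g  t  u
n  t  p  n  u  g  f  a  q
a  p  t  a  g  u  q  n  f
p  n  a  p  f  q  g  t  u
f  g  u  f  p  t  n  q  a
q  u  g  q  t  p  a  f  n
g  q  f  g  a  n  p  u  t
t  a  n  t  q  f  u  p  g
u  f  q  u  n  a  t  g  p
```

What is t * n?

a

Read row t, column n: t * n = a.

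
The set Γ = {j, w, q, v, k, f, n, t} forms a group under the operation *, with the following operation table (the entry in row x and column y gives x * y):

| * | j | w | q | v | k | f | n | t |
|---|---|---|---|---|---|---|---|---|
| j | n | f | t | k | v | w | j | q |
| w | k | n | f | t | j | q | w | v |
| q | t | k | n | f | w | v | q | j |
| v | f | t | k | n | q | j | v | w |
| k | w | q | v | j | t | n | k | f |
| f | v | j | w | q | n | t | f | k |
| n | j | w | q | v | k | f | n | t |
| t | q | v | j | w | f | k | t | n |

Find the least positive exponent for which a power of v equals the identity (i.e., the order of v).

The identity element is n (its row matches the header).
v^1 = v
v^2 = v * v = n
The first power of v equal to the identity is v^2, so ord(v) = 2.

2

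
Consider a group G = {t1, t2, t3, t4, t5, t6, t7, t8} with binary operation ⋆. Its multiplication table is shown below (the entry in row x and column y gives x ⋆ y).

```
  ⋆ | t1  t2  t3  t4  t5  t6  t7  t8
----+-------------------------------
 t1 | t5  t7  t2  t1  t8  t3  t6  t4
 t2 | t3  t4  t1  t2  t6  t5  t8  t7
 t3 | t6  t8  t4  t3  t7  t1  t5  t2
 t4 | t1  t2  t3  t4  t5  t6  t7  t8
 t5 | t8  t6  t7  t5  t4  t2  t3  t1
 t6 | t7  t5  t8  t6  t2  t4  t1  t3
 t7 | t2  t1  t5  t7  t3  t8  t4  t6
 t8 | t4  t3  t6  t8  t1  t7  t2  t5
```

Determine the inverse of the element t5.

First locate the identity: row t4 matches the header, so t4 is the identity.
Scan row t5 for t4: t5 ⋆ t5 = t4. Hence t5^(-1) = t5.

t5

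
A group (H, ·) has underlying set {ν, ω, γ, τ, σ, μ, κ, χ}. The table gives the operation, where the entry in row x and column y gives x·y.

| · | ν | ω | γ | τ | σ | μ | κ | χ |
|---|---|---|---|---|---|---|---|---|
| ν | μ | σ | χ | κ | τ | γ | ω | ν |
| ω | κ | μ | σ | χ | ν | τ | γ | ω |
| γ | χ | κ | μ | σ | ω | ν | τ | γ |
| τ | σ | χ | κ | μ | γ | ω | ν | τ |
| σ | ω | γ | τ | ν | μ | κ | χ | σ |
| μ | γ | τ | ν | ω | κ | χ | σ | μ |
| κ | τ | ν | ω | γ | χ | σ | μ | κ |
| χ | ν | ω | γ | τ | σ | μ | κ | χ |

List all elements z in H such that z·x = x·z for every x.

{μ, χ}

An element z is central iff its row equals its column in the table.
For τ: τ·σ = γ ≠ ν = σ·τ, so τ ∉ Z.
Checking each element this way leaves Z(H) = {μ, χ}.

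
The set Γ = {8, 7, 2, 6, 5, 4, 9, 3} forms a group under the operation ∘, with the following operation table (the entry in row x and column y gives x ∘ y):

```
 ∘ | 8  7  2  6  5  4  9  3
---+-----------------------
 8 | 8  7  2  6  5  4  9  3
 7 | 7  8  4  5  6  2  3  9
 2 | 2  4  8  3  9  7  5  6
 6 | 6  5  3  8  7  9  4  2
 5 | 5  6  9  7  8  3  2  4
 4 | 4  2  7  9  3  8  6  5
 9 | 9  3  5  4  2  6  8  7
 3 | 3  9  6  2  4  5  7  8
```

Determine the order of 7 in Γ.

2

The identity element is 8 (its row matches the header).
7^1 = 7
7^2 = 7 ∘ 7 = 8
The first power of 7 equal to the identity is 7^2, so ord(7) = 2.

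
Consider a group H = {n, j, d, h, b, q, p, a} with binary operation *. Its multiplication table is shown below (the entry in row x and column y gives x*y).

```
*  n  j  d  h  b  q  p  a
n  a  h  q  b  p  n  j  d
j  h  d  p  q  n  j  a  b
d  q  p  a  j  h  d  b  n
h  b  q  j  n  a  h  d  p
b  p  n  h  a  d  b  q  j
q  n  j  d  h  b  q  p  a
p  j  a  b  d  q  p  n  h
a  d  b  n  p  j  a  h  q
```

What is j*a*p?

q

j*a = b
b*p = q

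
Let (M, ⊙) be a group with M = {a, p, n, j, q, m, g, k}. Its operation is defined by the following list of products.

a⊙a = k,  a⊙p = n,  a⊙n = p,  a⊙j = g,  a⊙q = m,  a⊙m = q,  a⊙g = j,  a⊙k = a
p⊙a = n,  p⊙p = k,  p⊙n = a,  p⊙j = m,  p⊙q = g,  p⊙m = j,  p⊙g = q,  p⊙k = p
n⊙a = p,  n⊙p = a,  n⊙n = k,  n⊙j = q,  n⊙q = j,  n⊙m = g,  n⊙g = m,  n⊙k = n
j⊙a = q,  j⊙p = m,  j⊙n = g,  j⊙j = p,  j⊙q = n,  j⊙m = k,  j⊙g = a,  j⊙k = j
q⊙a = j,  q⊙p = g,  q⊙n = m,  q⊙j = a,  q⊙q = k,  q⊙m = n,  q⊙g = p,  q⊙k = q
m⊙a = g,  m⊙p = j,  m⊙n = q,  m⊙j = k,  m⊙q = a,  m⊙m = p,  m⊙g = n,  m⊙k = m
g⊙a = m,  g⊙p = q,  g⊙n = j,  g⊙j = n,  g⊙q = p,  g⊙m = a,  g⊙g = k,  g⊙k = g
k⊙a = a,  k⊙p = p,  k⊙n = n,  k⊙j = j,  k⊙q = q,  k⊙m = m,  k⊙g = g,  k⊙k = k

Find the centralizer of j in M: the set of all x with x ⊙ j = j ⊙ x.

Compare row j with column j entry by entry.
m ⊙ j = k = j ⊙ m, so m commutes with j.
g ⊙ j = n but j ⊙ g = a, so g does not.
Collecting the elements that commute with j: C(j) = {j, k, m, p}.
(Structurally, M here is isomorphic to the dihedral group D_4.)

{j, k, m, p}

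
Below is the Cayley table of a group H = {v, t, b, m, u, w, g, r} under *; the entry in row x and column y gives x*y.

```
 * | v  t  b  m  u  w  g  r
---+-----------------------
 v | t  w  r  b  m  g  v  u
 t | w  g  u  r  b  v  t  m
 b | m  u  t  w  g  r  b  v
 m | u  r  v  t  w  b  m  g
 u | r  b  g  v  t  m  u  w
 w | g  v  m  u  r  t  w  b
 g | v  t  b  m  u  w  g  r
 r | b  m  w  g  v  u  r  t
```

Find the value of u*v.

r

Read row u, column v: u*v = r.
(Structurally, H here is isomorphic to the quaternion group Q_8.)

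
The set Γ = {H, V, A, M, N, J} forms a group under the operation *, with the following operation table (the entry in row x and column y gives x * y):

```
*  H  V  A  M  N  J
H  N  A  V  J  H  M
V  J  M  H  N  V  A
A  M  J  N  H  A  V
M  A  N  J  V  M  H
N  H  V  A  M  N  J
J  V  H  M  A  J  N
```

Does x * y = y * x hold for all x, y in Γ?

No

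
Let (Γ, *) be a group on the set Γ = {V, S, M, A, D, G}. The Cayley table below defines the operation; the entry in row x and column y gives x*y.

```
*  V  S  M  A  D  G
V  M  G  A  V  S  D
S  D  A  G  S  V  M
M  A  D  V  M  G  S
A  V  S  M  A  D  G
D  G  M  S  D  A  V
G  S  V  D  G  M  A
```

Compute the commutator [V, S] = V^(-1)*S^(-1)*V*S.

Identity is A; from the table V^(-1) = M and S^(-1) = S.
M*S = D
D*V = G
G*S = V

V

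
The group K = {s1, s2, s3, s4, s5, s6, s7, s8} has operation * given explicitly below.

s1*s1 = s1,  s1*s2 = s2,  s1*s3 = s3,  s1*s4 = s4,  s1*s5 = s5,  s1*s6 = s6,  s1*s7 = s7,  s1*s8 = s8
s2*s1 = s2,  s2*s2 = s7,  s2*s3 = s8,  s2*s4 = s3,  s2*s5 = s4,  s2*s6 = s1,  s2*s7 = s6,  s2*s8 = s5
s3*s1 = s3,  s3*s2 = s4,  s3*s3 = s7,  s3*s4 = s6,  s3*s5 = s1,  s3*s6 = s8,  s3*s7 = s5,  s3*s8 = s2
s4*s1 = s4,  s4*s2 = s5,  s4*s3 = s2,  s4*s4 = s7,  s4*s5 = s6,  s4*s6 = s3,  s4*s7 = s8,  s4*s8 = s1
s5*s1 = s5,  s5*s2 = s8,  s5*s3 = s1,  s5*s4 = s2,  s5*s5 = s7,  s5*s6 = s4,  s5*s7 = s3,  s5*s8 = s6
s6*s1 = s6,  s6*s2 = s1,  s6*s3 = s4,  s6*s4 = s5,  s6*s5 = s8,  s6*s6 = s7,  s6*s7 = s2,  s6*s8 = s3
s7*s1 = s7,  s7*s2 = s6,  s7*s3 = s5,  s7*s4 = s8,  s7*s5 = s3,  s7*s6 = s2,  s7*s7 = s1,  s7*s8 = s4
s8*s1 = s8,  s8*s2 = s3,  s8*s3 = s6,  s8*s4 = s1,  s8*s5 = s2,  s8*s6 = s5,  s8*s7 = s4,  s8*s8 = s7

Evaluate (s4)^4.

s1

s4^1 = s4
s4^2 = s4 * s4 = s7
s4^3 = s7 * s4 = s8
s4^4 = s8 * s4 = s1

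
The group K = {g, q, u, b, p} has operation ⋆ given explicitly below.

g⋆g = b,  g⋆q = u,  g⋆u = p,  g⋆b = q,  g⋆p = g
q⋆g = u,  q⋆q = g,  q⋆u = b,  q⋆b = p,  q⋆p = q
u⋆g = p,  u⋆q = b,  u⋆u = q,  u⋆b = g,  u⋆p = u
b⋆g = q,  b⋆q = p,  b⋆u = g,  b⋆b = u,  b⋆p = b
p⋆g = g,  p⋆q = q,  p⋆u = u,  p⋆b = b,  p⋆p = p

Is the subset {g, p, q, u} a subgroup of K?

No

q ⋆ u = b, which is not in {g, p, q, u}.
The subset is not closed under ⋆, so it is not a subgroup.
(Structurally, K here is isomorphic to the cyclic group Z_5.)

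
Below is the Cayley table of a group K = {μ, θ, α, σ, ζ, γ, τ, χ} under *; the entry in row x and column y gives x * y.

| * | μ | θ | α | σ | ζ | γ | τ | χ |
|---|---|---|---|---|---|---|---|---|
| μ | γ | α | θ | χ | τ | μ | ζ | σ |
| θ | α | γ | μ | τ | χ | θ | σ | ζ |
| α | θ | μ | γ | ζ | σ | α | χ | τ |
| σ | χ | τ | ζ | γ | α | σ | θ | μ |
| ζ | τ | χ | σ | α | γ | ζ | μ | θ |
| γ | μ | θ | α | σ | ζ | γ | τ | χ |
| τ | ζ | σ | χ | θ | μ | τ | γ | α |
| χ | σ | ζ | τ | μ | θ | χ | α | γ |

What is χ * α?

Read row χ, column α: χ * α = τ.

τ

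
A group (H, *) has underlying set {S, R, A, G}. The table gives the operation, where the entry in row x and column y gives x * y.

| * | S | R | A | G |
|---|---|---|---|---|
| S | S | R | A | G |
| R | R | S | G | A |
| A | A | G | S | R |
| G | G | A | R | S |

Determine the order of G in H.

The identity element is S (its row matches the header).
G^1 = G
G^2 = G * G = S
The first power of G equal to the identity is G^2, so ord(G) = 2.

2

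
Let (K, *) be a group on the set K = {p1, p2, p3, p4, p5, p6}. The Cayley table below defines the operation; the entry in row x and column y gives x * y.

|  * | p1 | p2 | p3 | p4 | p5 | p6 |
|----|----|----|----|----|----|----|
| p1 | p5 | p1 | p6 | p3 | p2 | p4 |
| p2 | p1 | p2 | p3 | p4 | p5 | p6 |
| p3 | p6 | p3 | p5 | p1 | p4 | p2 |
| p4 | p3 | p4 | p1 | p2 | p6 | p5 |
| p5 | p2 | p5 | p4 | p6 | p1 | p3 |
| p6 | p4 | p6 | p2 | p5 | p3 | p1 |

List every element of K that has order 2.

{p4}

Identity is p2. Compute the order of each non-identity element by repeated multiplication:
  p1: p1 → p5 → p2  (order 3)
  p3: p3 → p5 → p4 → p1 → p6 → p2  (order 6)
  p4: p4 → p2  (order 2)
  p5: p5 → p1 → p2  (order 3)
  p6: p6 → p1 → p4 → p5 → p3 → p2  (order 6)
Elements of order 2: {p4}.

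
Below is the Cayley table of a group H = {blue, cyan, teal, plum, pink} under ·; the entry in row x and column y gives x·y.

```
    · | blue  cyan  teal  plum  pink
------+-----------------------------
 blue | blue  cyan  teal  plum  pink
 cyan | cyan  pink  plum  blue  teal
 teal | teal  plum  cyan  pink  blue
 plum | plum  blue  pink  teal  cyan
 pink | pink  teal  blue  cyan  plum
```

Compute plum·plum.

Read row plum, column plum: plum·plum = teal.
(Structurally, H here is isomorphic to the cyclic group Z_5.)

teal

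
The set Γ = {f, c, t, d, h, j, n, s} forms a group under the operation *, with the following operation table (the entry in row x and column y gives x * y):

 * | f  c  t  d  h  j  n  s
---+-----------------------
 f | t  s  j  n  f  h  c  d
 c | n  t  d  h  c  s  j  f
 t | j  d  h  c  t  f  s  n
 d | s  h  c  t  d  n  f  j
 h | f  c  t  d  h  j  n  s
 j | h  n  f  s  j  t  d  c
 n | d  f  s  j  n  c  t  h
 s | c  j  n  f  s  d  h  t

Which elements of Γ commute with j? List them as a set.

{f, h, j, t}

Compare row j with column j entry by entry.
f * j = h = j * f, so f commutes with j.
s * j = d but j * s = c, so s does not.
Collecting the elements that commute with j: C(j) = {f, h, j, t}.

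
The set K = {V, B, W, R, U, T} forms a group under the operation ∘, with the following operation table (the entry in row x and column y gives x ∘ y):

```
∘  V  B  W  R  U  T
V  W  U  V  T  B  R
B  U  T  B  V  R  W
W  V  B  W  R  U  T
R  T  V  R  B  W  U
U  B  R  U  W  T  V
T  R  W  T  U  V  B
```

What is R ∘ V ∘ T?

R ∘ V = T
T ∘ T = B
(Structurally, K here is isomorphic to the cyclic group Z_6.)

B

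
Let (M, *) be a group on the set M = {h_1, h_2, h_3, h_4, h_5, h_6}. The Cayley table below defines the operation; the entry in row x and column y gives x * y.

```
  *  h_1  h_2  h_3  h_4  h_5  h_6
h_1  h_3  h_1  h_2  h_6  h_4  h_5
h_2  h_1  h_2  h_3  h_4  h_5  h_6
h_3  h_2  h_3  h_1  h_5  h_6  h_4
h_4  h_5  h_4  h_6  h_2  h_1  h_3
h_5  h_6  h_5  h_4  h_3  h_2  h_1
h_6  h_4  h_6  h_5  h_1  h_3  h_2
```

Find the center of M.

{h_2}

An element z is central iff its row equals its column in the table.
For h_4: h_4 * h_1 = h_5 ≠ h_6 = h_1 * h_4, so h_4 ∉ Z.
Checking each element this way leaves Z(M) = {h_2}.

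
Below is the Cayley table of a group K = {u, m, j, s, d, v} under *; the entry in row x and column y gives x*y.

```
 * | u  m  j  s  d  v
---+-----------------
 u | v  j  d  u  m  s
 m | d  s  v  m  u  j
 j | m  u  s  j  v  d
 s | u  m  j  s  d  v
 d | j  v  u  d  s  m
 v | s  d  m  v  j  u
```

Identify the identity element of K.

The identity e satisfies e*x = x for all x, so its row in the table reproduces the column headers.
Row s reads: u, m, j, s, d, v — exactly the header order. So s is the identity.
(Structurally, K here is isomorphic to the symmetric group S_3.)

s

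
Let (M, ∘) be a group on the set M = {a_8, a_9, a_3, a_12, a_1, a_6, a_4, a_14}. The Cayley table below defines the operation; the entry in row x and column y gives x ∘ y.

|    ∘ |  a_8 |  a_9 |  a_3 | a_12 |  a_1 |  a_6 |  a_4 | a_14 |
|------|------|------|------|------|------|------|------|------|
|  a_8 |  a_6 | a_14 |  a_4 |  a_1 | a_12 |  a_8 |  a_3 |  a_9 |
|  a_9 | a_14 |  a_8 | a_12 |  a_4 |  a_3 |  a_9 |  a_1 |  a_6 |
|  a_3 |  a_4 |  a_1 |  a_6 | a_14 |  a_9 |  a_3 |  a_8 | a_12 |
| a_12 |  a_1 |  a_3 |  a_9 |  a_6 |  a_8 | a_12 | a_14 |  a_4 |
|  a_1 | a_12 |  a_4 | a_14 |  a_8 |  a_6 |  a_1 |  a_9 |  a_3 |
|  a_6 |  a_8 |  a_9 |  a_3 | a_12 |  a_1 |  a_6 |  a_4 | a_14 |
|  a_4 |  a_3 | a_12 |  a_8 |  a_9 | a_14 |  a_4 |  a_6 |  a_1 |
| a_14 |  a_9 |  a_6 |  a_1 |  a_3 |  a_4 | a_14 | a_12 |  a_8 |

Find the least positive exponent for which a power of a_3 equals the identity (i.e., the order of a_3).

2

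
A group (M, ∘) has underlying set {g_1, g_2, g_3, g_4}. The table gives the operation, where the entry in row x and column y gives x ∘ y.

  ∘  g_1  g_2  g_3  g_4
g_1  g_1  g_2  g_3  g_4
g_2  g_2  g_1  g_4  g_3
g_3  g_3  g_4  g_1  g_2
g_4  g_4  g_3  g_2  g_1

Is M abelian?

Check whether the table is symmetric across its main diagonal.
Every entry (row x, col y) equals the entry (row y, col x), so M is abelian.
(In fact M ≅ the Klein four-group V_4.)

Yes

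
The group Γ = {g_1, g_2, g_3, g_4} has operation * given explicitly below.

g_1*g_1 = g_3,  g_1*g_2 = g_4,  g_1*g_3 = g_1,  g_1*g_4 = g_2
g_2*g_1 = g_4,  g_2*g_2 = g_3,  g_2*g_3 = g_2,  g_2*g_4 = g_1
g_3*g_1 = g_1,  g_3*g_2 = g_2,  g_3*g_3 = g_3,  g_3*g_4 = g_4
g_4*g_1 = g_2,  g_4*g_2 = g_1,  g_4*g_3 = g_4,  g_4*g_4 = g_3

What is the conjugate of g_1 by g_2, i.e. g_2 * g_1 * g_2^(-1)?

g_1

The identity is g_3. In row g_2, the entry g_3 sits in column g_2, so g_2^(-1) = g_2.
g_2 * g_1 = g_4
g_4 * g_2 = g_1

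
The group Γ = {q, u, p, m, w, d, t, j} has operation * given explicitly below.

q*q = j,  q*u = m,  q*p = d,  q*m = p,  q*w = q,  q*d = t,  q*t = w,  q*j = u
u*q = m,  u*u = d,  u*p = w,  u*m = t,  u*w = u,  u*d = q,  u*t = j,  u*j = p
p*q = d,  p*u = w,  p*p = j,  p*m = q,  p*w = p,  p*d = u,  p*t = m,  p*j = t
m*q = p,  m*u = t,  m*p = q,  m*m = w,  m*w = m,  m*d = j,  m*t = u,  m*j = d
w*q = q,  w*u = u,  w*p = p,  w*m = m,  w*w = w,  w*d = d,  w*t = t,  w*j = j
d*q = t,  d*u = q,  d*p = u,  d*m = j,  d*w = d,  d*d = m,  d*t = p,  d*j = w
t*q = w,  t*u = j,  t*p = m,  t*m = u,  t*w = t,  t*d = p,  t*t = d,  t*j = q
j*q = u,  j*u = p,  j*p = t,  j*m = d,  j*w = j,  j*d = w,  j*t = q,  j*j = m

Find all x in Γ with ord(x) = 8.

{p, q, t, u}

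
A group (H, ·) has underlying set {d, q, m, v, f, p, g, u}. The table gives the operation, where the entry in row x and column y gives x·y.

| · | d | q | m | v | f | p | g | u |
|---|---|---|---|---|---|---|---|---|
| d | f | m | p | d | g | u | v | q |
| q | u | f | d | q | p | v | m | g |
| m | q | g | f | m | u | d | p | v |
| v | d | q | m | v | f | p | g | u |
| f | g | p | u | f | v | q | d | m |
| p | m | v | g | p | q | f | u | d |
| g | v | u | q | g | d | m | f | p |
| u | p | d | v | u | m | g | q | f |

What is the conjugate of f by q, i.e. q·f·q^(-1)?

f

The identity is v. In row q, the entry v sits in column p, so q^(-1) = p.
q·f = p
p·p = f
(Structurally, H here is isomorphic to the quaternion group Q_8.)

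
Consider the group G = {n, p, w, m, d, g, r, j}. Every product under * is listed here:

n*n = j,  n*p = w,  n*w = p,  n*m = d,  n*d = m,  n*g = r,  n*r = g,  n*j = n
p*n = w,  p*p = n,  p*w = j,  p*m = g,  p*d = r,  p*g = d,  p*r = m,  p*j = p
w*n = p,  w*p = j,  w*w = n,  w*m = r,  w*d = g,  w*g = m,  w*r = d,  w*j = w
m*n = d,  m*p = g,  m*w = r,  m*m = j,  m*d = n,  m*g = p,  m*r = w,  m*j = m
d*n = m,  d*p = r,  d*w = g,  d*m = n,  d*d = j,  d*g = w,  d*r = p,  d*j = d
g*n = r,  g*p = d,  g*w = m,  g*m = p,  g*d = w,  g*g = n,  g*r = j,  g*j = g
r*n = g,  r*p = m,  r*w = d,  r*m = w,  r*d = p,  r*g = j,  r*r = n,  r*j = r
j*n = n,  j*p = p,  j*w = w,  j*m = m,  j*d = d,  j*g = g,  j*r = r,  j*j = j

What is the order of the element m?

2

The identity element is j (its row matches the header).
m^1 = m
m^2 = m*m = j
The first power of m equal to the identity is m^2, so ord(m) = 2.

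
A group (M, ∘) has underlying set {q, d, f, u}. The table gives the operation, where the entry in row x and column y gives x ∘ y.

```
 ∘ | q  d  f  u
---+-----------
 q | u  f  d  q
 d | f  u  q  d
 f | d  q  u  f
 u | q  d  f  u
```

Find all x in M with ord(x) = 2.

{d, f, q}

Identity is u. Compute the order of each non-identity element by repeated multiplication:
  q: q → u  (order 2)
  d: d → u  (order 2)
  f: f → u  (order 2)
Elements of order 2: {d, f, q}.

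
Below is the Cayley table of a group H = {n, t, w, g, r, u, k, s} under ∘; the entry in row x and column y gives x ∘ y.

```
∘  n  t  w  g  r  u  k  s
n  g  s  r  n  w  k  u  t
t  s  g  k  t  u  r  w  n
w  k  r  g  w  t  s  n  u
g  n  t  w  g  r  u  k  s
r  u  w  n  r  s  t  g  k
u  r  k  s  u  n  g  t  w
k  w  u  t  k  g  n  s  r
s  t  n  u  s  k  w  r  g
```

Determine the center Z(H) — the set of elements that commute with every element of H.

An element z is central iff its row equals its column in the table.
For n: n ∘ k = u ≠ w = k ∘ n, so n ∉ Z.
Checking each element this way leaves Z(H) = {g, s}.
(Structurally, H here is isomorphic to the dihedral group D_4.)

{g, s}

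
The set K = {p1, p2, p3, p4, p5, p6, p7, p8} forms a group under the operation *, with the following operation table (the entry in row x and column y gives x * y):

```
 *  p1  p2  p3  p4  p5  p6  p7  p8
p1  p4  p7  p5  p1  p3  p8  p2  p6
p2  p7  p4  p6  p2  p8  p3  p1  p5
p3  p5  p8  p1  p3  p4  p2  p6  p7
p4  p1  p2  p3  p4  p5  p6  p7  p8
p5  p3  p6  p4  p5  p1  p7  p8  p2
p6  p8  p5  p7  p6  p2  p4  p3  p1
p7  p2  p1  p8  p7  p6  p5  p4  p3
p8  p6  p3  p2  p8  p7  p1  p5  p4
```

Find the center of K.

An element z is central iff its row equals its column in the table.
For p3: p3 * p7 = p6 ≠ p8 = p7 * p3, so p3 ∉ Z.
Checking each element this way leaves Z(K) = {p1, p4}.

{p1, p4}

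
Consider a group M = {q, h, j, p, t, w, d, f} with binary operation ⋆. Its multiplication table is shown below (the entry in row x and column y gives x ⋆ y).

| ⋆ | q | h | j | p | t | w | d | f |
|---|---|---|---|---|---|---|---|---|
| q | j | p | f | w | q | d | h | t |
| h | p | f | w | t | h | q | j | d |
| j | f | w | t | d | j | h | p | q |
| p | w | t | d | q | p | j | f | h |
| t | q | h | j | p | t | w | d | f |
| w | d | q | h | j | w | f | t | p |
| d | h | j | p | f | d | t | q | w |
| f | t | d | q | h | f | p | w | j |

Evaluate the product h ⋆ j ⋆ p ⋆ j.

h ⋆ j = w
w ⋆ p = j
j ⋆ j = t
(Structurally, M here is isomorphic to the cyclic group Z_8.)

t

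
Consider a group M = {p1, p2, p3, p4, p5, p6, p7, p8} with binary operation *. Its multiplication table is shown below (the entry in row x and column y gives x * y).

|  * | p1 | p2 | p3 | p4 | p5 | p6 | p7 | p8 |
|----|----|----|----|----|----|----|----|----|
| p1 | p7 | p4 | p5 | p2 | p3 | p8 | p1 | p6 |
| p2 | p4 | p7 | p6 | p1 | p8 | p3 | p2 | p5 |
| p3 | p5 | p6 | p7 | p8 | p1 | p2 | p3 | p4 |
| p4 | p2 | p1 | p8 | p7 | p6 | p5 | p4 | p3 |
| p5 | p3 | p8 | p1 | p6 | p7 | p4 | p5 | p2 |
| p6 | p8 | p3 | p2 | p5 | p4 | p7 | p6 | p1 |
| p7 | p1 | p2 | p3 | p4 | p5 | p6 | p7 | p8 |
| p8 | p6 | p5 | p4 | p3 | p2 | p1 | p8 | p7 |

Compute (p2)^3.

p2^1 = p2
p2^2 = p2 * p2 = p7
p2^3 = p7 * p2 = p2
(Structurally, M here is isomorphic to the elementary abelian group (Z_2)^3.)

p2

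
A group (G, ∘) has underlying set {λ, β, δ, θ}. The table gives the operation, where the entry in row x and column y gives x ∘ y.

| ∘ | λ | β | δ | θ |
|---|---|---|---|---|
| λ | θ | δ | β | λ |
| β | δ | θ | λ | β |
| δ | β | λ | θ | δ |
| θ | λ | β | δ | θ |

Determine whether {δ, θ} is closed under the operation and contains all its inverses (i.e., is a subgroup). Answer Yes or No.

Yes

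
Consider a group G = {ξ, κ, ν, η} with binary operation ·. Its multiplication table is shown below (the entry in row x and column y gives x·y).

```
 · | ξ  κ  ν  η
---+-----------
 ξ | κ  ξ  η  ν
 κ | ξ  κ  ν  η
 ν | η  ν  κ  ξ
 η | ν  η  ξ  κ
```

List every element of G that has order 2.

{η, ν, ξ}

Identity is κ. Compute the order of each non-identity element by repeated multiplication:
  ξ: ξ → κ  (order 2)
  ν: ν → κ  (order 2)
  η: η → κ  (order 2)
Elements of order 2: {η, ν, ξ}.
(Structurally, G here is isomorphic to the Klein four-group V_4.)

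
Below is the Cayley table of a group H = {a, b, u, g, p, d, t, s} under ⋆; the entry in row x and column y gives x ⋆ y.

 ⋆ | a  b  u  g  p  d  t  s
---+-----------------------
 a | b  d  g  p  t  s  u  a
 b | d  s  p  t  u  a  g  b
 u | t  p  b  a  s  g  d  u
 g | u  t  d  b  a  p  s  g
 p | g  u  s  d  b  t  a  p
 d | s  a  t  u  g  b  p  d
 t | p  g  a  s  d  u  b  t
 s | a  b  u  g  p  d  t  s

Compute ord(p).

4

The identity element is s (its row matches the header).
p^1 = p
p^2 = p ⋆ p = b
p^3 = b ⋆ p = u
p^4 = u ⋆ p = s
The first power of p equal to the identity is p^4, so ord(p) = 4.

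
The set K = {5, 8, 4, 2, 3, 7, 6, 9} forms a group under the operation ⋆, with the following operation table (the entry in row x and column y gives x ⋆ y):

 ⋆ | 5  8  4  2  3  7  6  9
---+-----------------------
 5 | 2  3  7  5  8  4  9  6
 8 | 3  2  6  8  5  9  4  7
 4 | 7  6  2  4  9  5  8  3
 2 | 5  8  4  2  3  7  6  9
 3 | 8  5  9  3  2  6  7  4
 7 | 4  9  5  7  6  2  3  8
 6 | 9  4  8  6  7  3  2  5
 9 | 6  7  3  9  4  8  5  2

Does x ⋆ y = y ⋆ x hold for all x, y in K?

Yes

Check whether the table is symmetric across its main diagonal.
Every entry (row x, col y) equals the entry (row y, col x), so K is abelian.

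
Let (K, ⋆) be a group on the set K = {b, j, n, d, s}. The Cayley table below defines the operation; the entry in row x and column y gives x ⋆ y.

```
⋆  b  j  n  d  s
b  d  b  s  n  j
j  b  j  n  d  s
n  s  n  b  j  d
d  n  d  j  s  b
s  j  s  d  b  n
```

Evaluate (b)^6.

b

b^1 = b
b^2 = b ⋆ b = d
b^3 = d ⋆ b = n
b^4 = n ⋆ b = s
b^5 = s ⋆ b = j
b^6 = j ⋆ b = b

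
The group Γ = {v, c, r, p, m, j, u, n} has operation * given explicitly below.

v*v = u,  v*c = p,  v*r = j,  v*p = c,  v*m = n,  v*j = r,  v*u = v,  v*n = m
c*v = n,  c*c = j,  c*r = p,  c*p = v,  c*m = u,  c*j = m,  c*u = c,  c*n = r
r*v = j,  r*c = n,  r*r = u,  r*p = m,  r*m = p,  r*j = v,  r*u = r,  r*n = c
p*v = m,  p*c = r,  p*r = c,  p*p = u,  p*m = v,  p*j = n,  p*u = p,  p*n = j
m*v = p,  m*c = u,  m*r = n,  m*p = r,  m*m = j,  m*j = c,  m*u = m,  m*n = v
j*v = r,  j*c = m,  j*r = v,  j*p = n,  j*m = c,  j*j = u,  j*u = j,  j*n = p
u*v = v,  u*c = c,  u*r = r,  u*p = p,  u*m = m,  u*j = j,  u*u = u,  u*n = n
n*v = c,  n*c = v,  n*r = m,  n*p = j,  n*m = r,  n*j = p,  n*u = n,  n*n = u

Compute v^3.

v^1 = v
v^2 = v * v = u
v^3 = u * v = v
(Structurally, Γ here is isomorphic to the dihedral group D_4.)

v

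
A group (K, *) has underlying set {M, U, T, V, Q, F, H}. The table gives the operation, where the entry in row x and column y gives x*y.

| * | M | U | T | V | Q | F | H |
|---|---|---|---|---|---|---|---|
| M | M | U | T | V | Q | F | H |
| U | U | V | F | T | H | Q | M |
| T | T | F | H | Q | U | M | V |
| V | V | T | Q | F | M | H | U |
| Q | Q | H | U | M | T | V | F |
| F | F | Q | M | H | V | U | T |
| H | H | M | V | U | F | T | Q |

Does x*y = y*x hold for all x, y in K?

Check whether the table is symmetric across its main diagonal.
Every entry (row x, col y) equals the entry (row y, col x), so K is abelian.
(In fact K ≅ the cyclic group Z_7.)

Yes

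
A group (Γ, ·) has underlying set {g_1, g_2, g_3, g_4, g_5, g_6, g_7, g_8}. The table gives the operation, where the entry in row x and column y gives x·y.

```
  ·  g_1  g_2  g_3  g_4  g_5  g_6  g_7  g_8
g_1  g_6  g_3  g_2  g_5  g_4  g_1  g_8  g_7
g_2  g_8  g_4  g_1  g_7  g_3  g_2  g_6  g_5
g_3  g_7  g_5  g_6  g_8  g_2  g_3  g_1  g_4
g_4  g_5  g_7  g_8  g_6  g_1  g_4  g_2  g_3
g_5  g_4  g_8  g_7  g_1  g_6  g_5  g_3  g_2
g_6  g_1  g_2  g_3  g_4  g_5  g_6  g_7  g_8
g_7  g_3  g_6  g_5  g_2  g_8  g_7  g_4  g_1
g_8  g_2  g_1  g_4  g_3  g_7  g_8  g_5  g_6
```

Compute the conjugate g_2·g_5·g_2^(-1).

The identity is g_6. In row g_2, the entry g_6 sits in column g_7, so g_2^(-1) = g_7.
g_2·g_5 = g_3
g_3·g_7 = g_1

g_1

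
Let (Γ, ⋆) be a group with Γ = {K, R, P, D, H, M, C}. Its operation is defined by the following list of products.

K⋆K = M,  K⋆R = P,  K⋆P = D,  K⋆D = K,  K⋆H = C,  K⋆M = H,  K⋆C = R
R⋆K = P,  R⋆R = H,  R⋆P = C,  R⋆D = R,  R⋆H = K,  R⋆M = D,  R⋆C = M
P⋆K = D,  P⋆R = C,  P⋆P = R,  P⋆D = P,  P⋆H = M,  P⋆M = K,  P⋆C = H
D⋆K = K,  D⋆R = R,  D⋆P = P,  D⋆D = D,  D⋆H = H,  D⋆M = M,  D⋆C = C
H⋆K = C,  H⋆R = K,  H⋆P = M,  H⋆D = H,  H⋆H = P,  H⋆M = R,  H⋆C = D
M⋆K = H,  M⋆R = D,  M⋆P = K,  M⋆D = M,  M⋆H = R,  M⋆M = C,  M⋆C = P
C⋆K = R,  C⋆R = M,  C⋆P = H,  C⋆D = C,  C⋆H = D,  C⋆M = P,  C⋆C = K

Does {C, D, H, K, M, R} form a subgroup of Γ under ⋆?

No

M ⋆ C = P, which is not in {C, D, H, K, M, R}.
The subset is not closed under ⋆, so it is not a subgroup.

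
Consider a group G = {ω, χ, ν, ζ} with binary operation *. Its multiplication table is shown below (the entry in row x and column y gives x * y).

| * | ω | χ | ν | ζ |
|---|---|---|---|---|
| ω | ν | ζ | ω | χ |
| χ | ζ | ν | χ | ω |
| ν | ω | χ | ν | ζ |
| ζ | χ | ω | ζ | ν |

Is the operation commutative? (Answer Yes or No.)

Check whether the table is symmetric across its main diagonal.
Every entry (row x, col y) equals the entry (row y, col x), so G is abelian.
(In fact G ≅ the Klein four-group V_4.)

Yes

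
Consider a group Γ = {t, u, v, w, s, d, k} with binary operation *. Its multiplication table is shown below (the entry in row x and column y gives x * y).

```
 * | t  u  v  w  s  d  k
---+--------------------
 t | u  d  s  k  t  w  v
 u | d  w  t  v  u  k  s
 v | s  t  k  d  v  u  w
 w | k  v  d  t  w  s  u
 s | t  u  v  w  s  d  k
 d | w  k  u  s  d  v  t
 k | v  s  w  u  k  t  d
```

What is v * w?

Read row v, column w: v * w = d.
(Structurally, Γ here is isomorphic to the cyclic group Z_7.)

d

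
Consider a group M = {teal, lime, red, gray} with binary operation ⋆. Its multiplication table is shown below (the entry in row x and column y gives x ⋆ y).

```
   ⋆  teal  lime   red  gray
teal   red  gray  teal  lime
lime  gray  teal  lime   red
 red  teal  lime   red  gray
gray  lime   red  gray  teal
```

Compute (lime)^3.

lime^1 = lime
lime^2 = lime ⋆ lime = teal
lime^3 = teal ⋆ lime = gray
(Structurally, M here is isomorphic to the cyclic group Z_4.)

gray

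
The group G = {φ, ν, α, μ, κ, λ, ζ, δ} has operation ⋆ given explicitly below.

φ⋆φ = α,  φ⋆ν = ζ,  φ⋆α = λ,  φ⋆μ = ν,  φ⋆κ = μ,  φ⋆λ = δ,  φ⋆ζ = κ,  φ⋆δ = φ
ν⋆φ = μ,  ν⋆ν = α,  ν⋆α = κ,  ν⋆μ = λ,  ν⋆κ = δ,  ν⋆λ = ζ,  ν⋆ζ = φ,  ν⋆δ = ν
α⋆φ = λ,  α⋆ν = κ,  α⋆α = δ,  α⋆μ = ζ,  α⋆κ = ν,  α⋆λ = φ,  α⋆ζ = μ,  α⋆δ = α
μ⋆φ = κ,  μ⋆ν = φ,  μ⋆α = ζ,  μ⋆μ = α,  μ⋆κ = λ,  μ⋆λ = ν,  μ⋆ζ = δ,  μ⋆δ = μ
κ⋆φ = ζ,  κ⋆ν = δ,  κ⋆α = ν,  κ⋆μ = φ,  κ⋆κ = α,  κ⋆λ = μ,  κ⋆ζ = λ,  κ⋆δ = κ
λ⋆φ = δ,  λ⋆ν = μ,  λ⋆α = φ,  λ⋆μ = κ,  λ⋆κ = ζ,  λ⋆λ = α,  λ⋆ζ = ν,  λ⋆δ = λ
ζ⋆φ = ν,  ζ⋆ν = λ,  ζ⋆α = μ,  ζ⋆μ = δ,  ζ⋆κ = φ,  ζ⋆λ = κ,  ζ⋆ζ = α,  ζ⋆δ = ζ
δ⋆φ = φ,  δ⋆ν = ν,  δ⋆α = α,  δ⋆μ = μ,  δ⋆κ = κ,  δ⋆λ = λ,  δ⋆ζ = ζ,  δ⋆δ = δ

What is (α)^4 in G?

δ

α^1 = α
α^2 = α ⋆ α = δ
α^3 = δ ⋆ α = α
α^4 = α ⋆ α = δ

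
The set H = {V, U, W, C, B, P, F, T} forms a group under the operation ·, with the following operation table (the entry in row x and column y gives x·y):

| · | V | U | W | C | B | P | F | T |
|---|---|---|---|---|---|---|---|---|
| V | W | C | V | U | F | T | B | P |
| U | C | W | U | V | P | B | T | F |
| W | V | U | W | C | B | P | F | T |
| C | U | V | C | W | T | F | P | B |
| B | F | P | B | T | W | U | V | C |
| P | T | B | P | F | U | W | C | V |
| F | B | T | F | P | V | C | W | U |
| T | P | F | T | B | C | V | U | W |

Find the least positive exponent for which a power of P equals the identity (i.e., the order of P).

The identity element is W (its row matches the header).
P^1 = P
P^2 = P·P = W
The first power of P equal to the identity is P^2, so ord(P) = 2.
(Structurally, H here is isomorphic to the elementary abelian group (Z_2)^3.)

2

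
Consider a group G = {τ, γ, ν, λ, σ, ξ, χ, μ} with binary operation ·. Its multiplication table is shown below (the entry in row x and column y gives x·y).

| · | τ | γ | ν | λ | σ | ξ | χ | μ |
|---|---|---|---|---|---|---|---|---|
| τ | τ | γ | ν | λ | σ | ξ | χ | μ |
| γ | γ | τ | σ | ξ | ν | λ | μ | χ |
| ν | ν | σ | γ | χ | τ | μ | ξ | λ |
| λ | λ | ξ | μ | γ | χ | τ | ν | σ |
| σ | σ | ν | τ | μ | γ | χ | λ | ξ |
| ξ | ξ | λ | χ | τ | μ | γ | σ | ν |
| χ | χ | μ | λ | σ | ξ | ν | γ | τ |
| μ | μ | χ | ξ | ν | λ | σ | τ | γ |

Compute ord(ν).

4

The identity element is τ (its row matches the header).
ν^1 = ν
ν^2 = ν·ν = γ
ν^3 = γ·ν = σ
ν^4 = σ·ν = τ
The first power of ν equal to the identity is ν^4, so ord(ν) = 4.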